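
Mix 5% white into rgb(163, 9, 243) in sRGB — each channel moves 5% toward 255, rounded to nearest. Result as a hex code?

#A815F4

Lerp each channel 5% toward 255:
  R: 163 + 4.6 = 167.6 → 168
  G: 9 + 0.05×(255−9) = 9 + 12.3 = 21.3 → 21
  B: 243 + 0.6 = 243.6 → 244
rgb(168, 21, 244) = #A815F4.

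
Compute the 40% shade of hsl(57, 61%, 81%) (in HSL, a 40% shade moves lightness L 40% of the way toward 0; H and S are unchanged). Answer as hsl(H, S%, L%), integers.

L moves 40% from 81 toward 0: 81 − 32.4 = 48.6 → 49.
H and S are unchanged.

hsl(57, 61%, 49%)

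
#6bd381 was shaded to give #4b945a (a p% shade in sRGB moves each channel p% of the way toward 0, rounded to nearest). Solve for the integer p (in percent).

30%

#6bd381 is rgb(107, 211, 129); #4b945a is rgb(75, 148, 90).
On the G channel (widest range): 148 ≈ 211 + (p/100)(0 − 211), so p ≈ 100×(148 − 211)/(0 − 211) = -6300/-211 = 29.86.
p = 30 reproduces all three channels after rounding.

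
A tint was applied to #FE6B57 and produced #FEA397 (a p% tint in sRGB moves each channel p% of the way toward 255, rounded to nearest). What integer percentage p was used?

38%

#FE6B57 is rgb(254, 107, 87); #FEA397 is rgb(254, 163, 151).
On the B channel (widest range): 151 ≈ 87 + (p/100)(255 − 87), so p ≈ 100×(151 − 87)/(255 − 87) = 6400/168 = 38.10.
p = 38 reproduces all three channels after rounding.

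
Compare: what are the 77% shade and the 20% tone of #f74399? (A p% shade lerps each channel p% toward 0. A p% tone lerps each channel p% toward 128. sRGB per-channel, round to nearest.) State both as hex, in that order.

#390f23, #df4f94

#f74399 is rgb(247, 67, 153).
77% shade:
  R: 247 + 0.77×(0−247) = 247 − 190.19 = 56.81 → 57
  G: 67 + 0.77×(0−67) = 67 − 51.59 = 15.41 → 15
  B: 153 − 117.81 = 35.19 → 35
  → #390f23
20% tone:
  R: 247 + 0.2×(128−247) = 247 − 23.8 = 223.2 → 223
  G: 67 + 0.2×(128−67) = 67 + 12.2 = 79.2 → 79
  B: 153 + 0.2×(128−153) = 153 − 5 = 148 → 148
  → #df4f94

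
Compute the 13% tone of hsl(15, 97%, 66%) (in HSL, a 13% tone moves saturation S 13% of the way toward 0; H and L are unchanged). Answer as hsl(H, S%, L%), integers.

S moves 13% from 97 toward 0: 97 − 12.61 = 84.39 → 84.
H and L are unchanged.

hsl(15, 84%, 66%)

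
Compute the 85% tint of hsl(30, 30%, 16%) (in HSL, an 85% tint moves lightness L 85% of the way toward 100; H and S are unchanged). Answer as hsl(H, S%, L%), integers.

hsl(30, 30%, 87%)

L moves 85% from 16 toward 100: 16 + 71.4 = 87.4 → 87.
H and S are unchanged.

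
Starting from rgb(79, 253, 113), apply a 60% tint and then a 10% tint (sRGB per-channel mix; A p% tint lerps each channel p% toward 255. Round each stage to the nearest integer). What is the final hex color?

Per channel, c → c + 0.6(255 − c):
  R: 79 + 105.6 = 184.6 → 185
  G: 253 + 0.6×(255−253) = 253 + 1.2 = 254.2 → 254
  B: 113 + 85.2 = 198.2 → 198
After the tint: rgb(185, 254, 198) = #B9FEC6.
A 10% tint moves each channel 10% toward 255:
  R: 185 + 7 = 192 → 192
  G: 254 + 0.1 = 254.1 → 254
  B: 198 + 0.1×(255−198) = 198 + 5.7 = 203.7 → 204
rgb(192, 254, 204) = #C0FECC.

#C0FECC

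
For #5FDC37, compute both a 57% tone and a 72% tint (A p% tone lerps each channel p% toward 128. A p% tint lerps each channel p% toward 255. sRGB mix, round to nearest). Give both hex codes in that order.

#5FDC37 is rgb(95, 220, 55).
57% tone:
  R: 95 + 18.81 = 113.81 → 114
  G: 220 + 0.57×(128−220) = 220 − 52.44 = 167.56 → 168
  B: 55 + 41.61 = 96.61 → 97
  → #72A861
72% tint:
  R: 95 + 115.2 = 210.2 → 210
  G: 220 + 0.72×(255−220) = 220 + 25.2 = 245.2 → 245
  B: 55 + 144 = 199 → 199
  → #D2F5C7

#72A861, #D2F5C7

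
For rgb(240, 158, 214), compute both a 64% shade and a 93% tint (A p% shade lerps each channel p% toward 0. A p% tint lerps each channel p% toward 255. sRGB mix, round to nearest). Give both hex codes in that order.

64% shade:
  R: 240 − 153.6 = 86.4 → 86
  G: 158 + 0.64×(0−158) = 158 − 101.12 = 56.88 → 57
  B: 214 + 0.64×(0−214) = 214 − 136.96 = 77.04 → 77
  → #56394d
93% tint:
  R: 240 + 13.95 = 253.95 → 254
  G: 158 + 0.93×(255−158) = 158 + 90.21 = 248.21 → 248
  B: 214 + 38.13 = 252.13 → 252
  → #fef8fc

#56394d, #fef8fc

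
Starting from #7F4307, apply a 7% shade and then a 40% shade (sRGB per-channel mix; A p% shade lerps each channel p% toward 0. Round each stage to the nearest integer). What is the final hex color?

#7F4307 is rgb(127, 67, 7).
Lerp each channel 7% toward 0:
  R: 127 − 8.89 = 118.11 → 118
  G: 67 − 4.69 = 62.31 → 62
  B: 7 + 0.07×(0−7) = 7 − 0.49 = 6.51 → 7
After the shade: rgb(118, 62, 7) = #763E07.
Lerp each channel 40% toward 0:
  R: 118 − 47.2 = 70.8 → 71
  G: 62 + 0.4×(0−62) = 62 − 24.8 = 37.2 → 37
  B: 7 + 0.4×(0−7) = 7 − 2.8 = 4.2 → 4
rgb(71, 37, 4) = #472504.

#472504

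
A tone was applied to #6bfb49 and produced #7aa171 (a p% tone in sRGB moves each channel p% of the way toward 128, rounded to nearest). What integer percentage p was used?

#6bfb49 is rgb(107, 251, 73); #7aa171 is rgb(122, 161, 113).
On the G channel (widest range): 161 ≈ 251 + (p/100)(128 − 251), so p ≈ 100×(161 − 251)/(128 − 251) = -9000/-123 = 73.17.
p = 73 reproduces all three channels after rounding.

73%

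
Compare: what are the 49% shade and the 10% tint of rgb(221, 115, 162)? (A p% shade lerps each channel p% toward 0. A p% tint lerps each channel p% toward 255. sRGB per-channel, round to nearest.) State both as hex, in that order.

49% shade:
  R: 221 + 0.49×(0−221) = 221 − 108.29 = 112.71 → 113
  G: 115 + 0.49×(0−115) = 115 − 56.35 = 58.65 → 59
  B: 162 + 0.49×(0−162) = 162 − 79.38 = 82.62 → 83
  → #713B53
10% tint:
  R: 221 + 0.1×(255−221) = 221 + 3.4 = 224.4 → 224
  G: 115 + 0.1×(255−115) = 115 + 14 = 129 → 129
  B: 162 + 0.1×(255−162) = 162 + 9.3 = 171.3 → 171
  → #E081AB

#713B53, #E081AB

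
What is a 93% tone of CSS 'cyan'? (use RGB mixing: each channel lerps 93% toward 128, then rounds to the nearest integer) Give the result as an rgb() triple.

rgb(119, 137, 137)

CSS cyan is rgb(0, 255, 255).
Per channel, c → c + 0.93(128 − c):
  R: 0 + 0.93×(128−0) = 0 + 119.04 = 119.04 → 119
  G: 255 + 0.93×(128−255) = 255 − 118.11 = 136.89 → 137
  B: 255 − 118.11 = 136.89 → 137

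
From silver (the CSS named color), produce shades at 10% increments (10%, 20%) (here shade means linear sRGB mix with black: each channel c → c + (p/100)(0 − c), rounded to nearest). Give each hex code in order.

CSS silver is rgb(192, 192, 192).
10%: (192 − 19.2 = 172.8→173, 192 − 19.2 = 172.8→173, 192 − 19.2 = 172.8→173) → #ADADAD
20%: (192 − 38.4 = 153.6→154, 192 − 38.4 = 153.6→154, 192 − 38.4 = 153.6→154) → #9A9A9A

#ADADAD, #9A9A9A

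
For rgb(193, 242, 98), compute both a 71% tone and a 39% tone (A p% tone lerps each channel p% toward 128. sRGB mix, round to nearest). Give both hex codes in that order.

71% tone:
  R: 193 + 0.71×(128−193) = 193 − 46.15 = 146.85 → 147
  G: 242 − 80.94 = 161.06 → 161
  B: 98 + 21.3 = 119.3 → 119
  → #93a177
39% tone:
  R: 193 − 25.35 = 167.65 → 168
  G: 242 + 0.39×(128−242) = 242 − 44.46 = 197.54 → 198
  B: 98 + 0.39×(128−98) = 98 + 11.7 = 109.7 → 110
  → #a8c66e

#93a177, #a8c66e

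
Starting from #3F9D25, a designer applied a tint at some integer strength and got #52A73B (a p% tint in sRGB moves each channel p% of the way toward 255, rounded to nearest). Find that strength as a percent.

10%

#3F9D25 is rgb(63, 157, 37); #52A73B is rgb(82, 167, 59).
On the B channel (widest range): 59 ≈ 37 + (p/100)(255 − 37), so p ≈ 100×(59 − 37)/(255 − 37) = 2200/218 = 10.09.
p = 10 reproduces all three channels after rounding.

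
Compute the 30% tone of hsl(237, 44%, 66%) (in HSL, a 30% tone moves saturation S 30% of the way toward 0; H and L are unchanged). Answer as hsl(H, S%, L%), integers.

S moves 30% from 44 toward 0: 44 − 13.2 = 30.8 → 31.
H and L are unchanged.

hsl(237, 31%, 66%)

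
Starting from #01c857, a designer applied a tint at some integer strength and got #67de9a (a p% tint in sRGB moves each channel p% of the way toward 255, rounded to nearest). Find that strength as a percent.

#01c857 is rgb(1, 200, 87); #67de9a is rgb(103, 222, 154).
On the R channel (widest range): 103 ≈ 1 + (p/100)(255 − 1), so p ≈ 100×(103 − 1)/(255 − 1) = 10200/254 = 40.16.
p = 40 reproduces all three channels after rounding.

40%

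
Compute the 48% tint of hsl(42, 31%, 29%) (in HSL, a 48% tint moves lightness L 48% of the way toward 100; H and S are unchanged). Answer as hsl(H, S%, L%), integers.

L moves 48% from 29 toward 100: 29 + 34.08 = 63.08 → 63.
H and S are unchanged.

hsl(42, 31%, 63%)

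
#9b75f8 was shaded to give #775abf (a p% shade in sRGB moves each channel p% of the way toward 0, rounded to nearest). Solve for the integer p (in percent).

#9b75f8 is rgb(155, 117, 248); #775abf is rgb(119, 90, 191).
On the B channel (widest range): 191 ≈ 248 + (p/100)(0 − 248), so p ≈ 100×(191 − 248)/(0 − 248) = -5700/-248 = 22.98.
p = 23 reproduces all three channels after rounding.

23%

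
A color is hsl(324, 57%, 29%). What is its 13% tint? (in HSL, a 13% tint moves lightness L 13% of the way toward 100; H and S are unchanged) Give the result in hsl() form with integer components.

L moves 13% from 29 toward 100: 29 + 9.23 = 38.23 → 38.
H and S are unchanged.

hsl(324, 57%, 38%)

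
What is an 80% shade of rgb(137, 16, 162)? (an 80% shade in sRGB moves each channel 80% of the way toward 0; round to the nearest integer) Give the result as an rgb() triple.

Per channel, c → c + 0.8(0 − c):
  R: 137 + 0.8×(0−137) = 137 − 109.6 = 27.4 → 27
  G: 16 + 0.8×(0−16) = 16 − 12.8 = 3.2 → 3
  B: 162 + 0.8×(0−162) = 162 − 129.6 = 32.4 → 32

rgb(27, 3, 32)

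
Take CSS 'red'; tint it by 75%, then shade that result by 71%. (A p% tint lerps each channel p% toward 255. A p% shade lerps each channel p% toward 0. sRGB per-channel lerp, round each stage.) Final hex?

#4a3737

CSS red is rgb(255, 0, 0).
Lerp each channel 75% toward 255:
  R: 255 + 0.75×(255−255) = 255 + 0 = 255 → 255
  G: 0 + 191.25 = 191.25 → 191
  B: 0 + 0.75×(255−0) = 0 + 191.25 = 191.25 → 191
After the tint: rgb(255, 191, 191) = #ffbfbf.
A 71% shade moves each channel 71% toward 0:
  R: 255 − 181.05 = 73.95 → 74
  G: 191 − 135.61 = 55.39 → 55
  B: 191 − 135.61 = 55.39 → 55
rgb(74, 55, 55) = #4a3737.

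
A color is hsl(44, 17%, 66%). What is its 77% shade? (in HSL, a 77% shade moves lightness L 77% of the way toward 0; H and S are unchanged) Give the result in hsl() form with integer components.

hsl(44, 17%, 15%)

L moves 77% from 66 toward 0: 66 − 50.82 = 15.18 → 15.
H and S are unchanged.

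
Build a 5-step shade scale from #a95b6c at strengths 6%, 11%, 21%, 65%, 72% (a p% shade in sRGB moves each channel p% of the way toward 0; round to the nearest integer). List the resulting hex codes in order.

#a95b6c is rgb(169, 91, 108).
6%: (169 − 10.14 = 158.86→159, 91 − 5.46 = 85.54→86, 108 − 6.48 = 101.52→102) → #9f5666
11%: (169 − 18.59 = 150.41→150, 91 − 10.01 = 80.99→81, 108 − 11.88 = 96.12→96) → #965160
21%: (169 − 35.49 = 133.51→134, 91 − 19.11 = 71.89→72, 108 − 22.68 = 85.32→85) → #864855
65%: (169 − 109.85 = 59.15→59, 91 − 59.15 = 31.85→32, 108 − 70.2 = 37.8→38) → #3b2026
72%: (169 − 121.68 = 47.32→47, 91 − 65.52 = 25.48→25, 108 − 77.76 = 30.24→30) → #2f191e

#9f5666, #965160, #864855, #3b2026, #2f191e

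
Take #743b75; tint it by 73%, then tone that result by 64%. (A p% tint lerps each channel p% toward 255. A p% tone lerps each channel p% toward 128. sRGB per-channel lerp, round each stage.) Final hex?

#743b75 is rgb(116, 59, 117).
A 73% tint moves each channel 73% toward 255:
  R: 116 + 101.47 = 217.47 → 217
  G: 59 + 0.73×(255−59) = 59 + 143.08 = 202.08 → 202
  B: 117 + 100.74 = 217.74 → 218
After the tint: rgb(217, 202, 218) = #d9cada.
Lerp each channel 64% toward 128:
  R: 217 − 56.96 = 160.04 → 160
  G: 202 + 0.64×(128−202) = 202 − 47.36 = 154.64 → 155
  B: 218 − 57.6 = 160.4 → 160
rgb(160, 155, 160) = #a09ba0.

#a09ba0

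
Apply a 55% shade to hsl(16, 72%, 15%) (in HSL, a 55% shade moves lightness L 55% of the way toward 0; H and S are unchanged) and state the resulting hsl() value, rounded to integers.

hsl(16, 72%, 7%)

L moves 55% from 15 toward 0: 15 − 8.25 = 6.75 → 7.
H and S are unchanged.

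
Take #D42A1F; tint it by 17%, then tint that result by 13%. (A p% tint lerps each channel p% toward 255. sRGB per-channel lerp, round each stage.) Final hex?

#D42A1F is rgb(212, 42, 31).
A 17% tint moves each channel 17% toward 255:
  R: 212 + 7.31 = 219.31 → 219
  G: 42 + 36.21 = 78.21 → 78
  B: 31 + 38.08 = 69.08 → 69
After the tint: rgb(219, 78, 69) = #DB4E45.
Lerp each channel 13% toward 255:
  R: 219 + 0.13×(255−219) = 219 + 4.68 = 223.68 → 224
  G: 78 + 0.13×(255−78) = 78 + 23.01 = 101.01 → 101
  B: 69 + 24.18 = 93.18 → 93
rgb(224, 101, 93) = #E0655D.

#E0655D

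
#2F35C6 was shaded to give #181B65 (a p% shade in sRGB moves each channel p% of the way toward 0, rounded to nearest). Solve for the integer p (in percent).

#2F35C6 is rgb(47, 53, 198); #181B65 is rgb(24, 27, 101).
On the B channel (widest range): 101 ≈ 198 + (p/100)(0 − 198), so p ≈ 100×(101 − 198)/(0 − 198) = -9700/-198 = 48.99.
p = 49 reproduces all three channels after rounding.

49%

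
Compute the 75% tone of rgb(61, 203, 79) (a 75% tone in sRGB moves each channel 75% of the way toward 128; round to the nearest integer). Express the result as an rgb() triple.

A 75% tone moves each channel 75% toward 128:
  R: 61 + 0.75×(128−61) = 61 + 50.25 = 111.25 → 111
  G: 203 − 56.25 = 146.75 → 147
  B: 79 + 36.75 = 115.75 → 116

rgb(111, 147, 116)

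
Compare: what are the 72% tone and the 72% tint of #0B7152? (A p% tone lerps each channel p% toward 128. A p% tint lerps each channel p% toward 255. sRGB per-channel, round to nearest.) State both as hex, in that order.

#5F7C73, #BBD7CF

#0B7152 is rgb(11, 113, 82).
72% tone:
  R: 11 + 0.72×(128−11) = 11 + 84.24 = 95.24 → 95
  G: 113 + 10.8 = 123.8 → 124
  B: 82 + 0.72×(128−82) = 82 + 33.12 = 115.12 → 115
  → #5F7C73
72% tint:
  R: 11 + 0.72×(255−11) = 11 + 175.68 = 186.68 → 187
  G: 113 + 102.24 = 215.24 → 215
  B: 82 + 0.72×(255−82) = 82 + 124.56 = 206.56 → 207
  → #BBD7CF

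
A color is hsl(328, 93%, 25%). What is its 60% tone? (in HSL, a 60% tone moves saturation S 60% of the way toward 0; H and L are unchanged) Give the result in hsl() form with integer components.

hsl(328, 37%, 25%)

S moves 60% from 93 toward 0: 93 − 55.8 = 37.2 → 37.
H and L are unchanged.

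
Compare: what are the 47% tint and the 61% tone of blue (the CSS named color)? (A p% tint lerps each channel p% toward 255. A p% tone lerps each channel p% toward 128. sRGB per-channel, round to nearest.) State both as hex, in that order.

#7878FF, #4E4EB2

CSS blue is rgb(0, 0, 255).
47% tint:
  R: 0 + 119.85 = 119.85 → 120
  G: 0 + 0.47×(255−0) = 0 + 119.85 = 119.85 → 120
  B: 255 + 0.47×(255−255) = 255 + 0 = 255 → 255
  → #7878FF
61% tone:
  R: 0 + 78.08 = 78.08 → 78
  G: 0 + 78.08 = 78.08 → 78
  B: 255 + 0.61×(128−255) = 255 − 77.47 = 177.53 → 178
  → #4E4EB2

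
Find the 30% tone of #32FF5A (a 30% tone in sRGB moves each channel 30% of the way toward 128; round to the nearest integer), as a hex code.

#49D965

#32FF5A is rgb(50, 255, 90).
Per channel, c → c + 0.3(128 − c):
  R: 50 + 23.4 = 73.4 → 73
  G: 255 − 38.1 = 216.9 → 217
  B: 90 + 11.4 = 101.4 → 101
rgb(73, 217, 101) = #49D965.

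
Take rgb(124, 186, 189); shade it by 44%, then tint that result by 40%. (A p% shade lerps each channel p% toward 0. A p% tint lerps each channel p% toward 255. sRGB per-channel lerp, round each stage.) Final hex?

#8FA4A6

A 44% shade moves each channel 44% toward 0:
  R: 124 + 0.44×(0−124) = 124 − 54.56 = 69.44 → 69
  G: 186 − 81.84 = 104.16 → 104
  B: 189 + 0.44×(0−189) = 189 − 83.16 = 105.84 → 106
After the shade: rgb(69, 104, 106) = #45686A.
Per channel, c → c + 0.4(255 − c):
  R: 69 + 0.4×(255−69) = 69 + 74.4 = 143.4 → 143
  G: 104 + 0.4×(255−104) = 104 + 60.4 = 164.4 → 164
  B: 106 + 0.4×(255−106) = 106 + 59.6 = 165.6 → 166
rgb(143, 164, 166) = #8FA4A6.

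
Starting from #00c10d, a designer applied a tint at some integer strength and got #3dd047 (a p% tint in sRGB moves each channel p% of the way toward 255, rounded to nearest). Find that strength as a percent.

#00c10d is rgb(0, 193, 13); #3dd047 is rgb(61, 208, 71).
On the R channel (widest range): 61 ≈ 0 + (p/100)(255 − 0), so p ≈ 100×(61 − 0)/(255 − 0) = 6100/255 = 23.92.
p = 24 reproduces all three channels after rounding.

24%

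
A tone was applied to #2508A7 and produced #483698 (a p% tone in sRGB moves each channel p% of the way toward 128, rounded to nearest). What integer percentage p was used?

#2508A7 is rgb(37, 8, 167); #483698 is rgb(72, 54, 152).
On the G channel (widest range): 54 ≈ 8 + (p/100)(128 − 8), so p ≈ 100×(54 − 8)/(128 − 8) = 4600/120 = 38.33.
p = 38 reproduces all three channels after rounding.

38%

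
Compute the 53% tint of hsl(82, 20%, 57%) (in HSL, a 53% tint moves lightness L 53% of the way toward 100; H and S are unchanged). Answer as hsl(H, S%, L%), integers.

L moves 53% from 57 toward 100: 57 + 22.79 = 79.79 → 80.
H and S are unchanged.

hsl(82, 20%, 80%)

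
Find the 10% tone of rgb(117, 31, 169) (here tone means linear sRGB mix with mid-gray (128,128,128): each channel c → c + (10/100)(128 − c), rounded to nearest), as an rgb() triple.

rgb(118, 41, 165)

A 10% tone moves each channel 10% toward 128:
  R: 117 + 0.1×(128−117) = 117 + 1.1 = 118.1 → 118
  G: 31 + 9.7 = 40.7 → 41
  B: 169 + 0.1×(128−169) = 169 − 4.1 = 164.9 → 165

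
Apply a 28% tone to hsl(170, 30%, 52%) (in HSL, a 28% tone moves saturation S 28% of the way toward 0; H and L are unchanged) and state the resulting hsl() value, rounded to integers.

S moves 28% from 30 toward 0: 30 − 8.4 = 21.6 → 22.
H and L are unchanged.

hsl(170, 22%, 52%)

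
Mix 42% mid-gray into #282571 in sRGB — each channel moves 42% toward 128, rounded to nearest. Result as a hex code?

#282571 is rgb(40, 37, 113).
Lerp each channel 42% toward 128:
  R: 40 + 0.42×(128−40) = 40 + 36.96 = 76.96 → 77
  G: 37 + 38.22 = 75.22 → 75
  B: 113 + 6.3 = 119.3 → 119
rgb(77, 75, 119) = #4D4B77.

#4D4B77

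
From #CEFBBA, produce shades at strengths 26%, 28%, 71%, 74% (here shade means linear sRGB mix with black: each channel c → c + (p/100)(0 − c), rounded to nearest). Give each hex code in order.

#98BA8A, #94B586, #3C4936, #364130

#CEFBBA is rgb(206, 251, 186).
26%: (206 − 53.56 = 152.44→152, 251 − 65.26 = 185.74→186, 186 − 48.36 = 137.64→138) → #98BA8A
28%: (206 − 57.68 = 148.32→148, 251 − 70.28 = 180.72→181, 186 − 52.08 = 133.92→134) → #94B586
71%: (206 − 146.26 = 59.74→60, 251 − 178.21 = 72.79→73, 186 − 132.06 = 53.94→54) → #3C4936
74%: (206 − 152.44 = 53.56→54, 251 − 185.74 = 65.26→65, 186 − 137.64 = 48.36→48) → #364130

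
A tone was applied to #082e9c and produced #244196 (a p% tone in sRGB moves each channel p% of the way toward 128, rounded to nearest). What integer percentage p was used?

23%

#082e9c is rgb(8, 46, 156); #244196 is rgb(36, 65, 150).
On the R channel (widest range): 36 ≈ 8 + (p/100)(128 − 8), so p ≈ 100×(36 − 8)/(128 − 8) = 2800/120 = 23.33.
p = 23 reproduces all three channels after rounding.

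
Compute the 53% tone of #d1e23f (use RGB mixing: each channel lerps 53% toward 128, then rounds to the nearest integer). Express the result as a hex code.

#d1e23f is rgb(209, 226, 63).
A 53% tone moves each channel 53% toward 128:
  R: 209 − 42.93 = 166.07 → 166
  G: 226 − 51.94 = 174.06 → 174
  B: 63 + 34.45 = 97.45 → 97
rgb(166, 174, 97) = #a6ae61.

#a6ae61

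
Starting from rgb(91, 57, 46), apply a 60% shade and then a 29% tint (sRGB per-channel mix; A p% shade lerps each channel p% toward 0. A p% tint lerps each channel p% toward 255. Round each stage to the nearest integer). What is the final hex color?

#645A57

Lerp each channel 60% toward 0:
  R: 91 − 54.6 = 36.4 → 36
  G: 57 − 34.2 = 22.8 → 23
  B: 46 + 0.6×(0−46) = 46 − 27.6 = 18.4 → 18
After the shade: rgb(36, 23, 18) = #241712.
Per channel, c → c + 0.29(255 − c):
  R: 36 + 63.51 = 99.51 → 100
  G: 23 + 67.28 = 90.28 → 90
  B: 18 + 0.29×(255−18) = 18 + 68.73 = 86.73 → 87
rgb(100, 90, 87) = #645A57.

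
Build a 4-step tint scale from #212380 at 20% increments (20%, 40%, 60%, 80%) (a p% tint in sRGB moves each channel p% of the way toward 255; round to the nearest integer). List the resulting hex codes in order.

#212380 is rgb(33, 35, 128).
20%: (33 + 44.4 = 77.4→77, 35 + 44 = 79→79, 128 + 25.4 = 153.4→153) → #4d4f99
40%: (33 + 88.8 = 121.8→122, 35 + 88 = 123→123, 128 + 50.8 = 178.8→179) → #7a7bb3
60%: (33 + 133.2 = 166.2→166, 35 + 132 = 167→167, 128 + 76.2 = 204.2→204) → #a6a7cc
80%: (33 + 177.6 = 210.6→211, 35 + 176 = 211→211, 128 + 101.6 = 229.6→230) → #d3d3e6

#4d4f99, #7a7bb3, #a6a7cc, #d3d3e6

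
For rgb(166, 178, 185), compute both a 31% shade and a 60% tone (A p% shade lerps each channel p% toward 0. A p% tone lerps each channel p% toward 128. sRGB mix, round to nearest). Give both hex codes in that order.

#737b80, #8f9497

31% shade:
  R: 166 + 0.31×(0−166) = 166 − 51.46 = 114.54 → 115
  G: 178 − 55.18 = 122.82 → 123
  B: 185 − 57.35 = 127.65 → 128
  → #737b80
60% tone:
  R: 166 − 22.8 = 143.2 → 143
  G: 178 + 0.6×(128−178) = 178 − 30 = 148 → 148
  B: 185 + 0.6×(128−185) = 185 − 34.2 = 150.8 → 151
  → #8f9497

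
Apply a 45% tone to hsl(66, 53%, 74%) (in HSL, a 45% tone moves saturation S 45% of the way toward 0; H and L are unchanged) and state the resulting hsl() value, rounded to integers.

hsl(66, 29%, 74%)

S moves 45% from 53 toward 0: 53 − 23.85 = 29.15 → 29.
H and L are unchanged.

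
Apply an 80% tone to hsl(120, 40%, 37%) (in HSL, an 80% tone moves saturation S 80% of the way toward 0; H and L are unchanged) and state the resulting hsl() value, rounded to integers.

hsl(120, 8%, 37%)

S moves 80% from 40 toward 0: 40 − 32 = 8 → 8.
H and L are unchanged.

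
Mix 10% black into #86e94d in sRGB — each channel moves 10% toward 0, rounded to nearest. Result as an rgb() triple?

#86e94d is rgb(134, 233, 77).
Lerp each channel 10% toward 0:
  R: 134 + 0.1×(0−134) = 134 − 13.4 = 120.6 → 121
  G: 233 − 23.3 = 209.7 → 210
  B: 77 − 7.7 = 69.3 → 69

rgb(121, 210, 69)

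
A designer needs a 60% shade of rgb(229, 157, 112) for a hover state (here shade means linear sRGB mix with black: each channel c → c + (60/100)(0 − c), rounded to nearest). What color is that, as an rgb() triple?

A 60% shade moves each channel 60% toward 0:
  R: 229 + 0.6×(0−229) = 229 − 137.4 = 91.6 → 92
  G: 157 − 94.2 = 62.8 → 63
  B: 112 − 67.2 = 44.8 → 45

rgb(92, 63, 45)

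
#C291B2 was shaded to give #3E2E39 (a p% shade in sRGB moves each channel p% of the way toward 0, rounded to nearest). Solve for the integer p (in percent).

68%

#C291B2 is rgb(194, 145, 178); #3E2E39 is rgb(62, 46, 57).
On the R channel (widest range): 62 ≈ 194 + (p/100)(0 − 194), so p ≈ 100×(62 − 194)/(0 − 194) = -13200/-194 = 68.04.
p = 68 reproduces all three channels after rounding.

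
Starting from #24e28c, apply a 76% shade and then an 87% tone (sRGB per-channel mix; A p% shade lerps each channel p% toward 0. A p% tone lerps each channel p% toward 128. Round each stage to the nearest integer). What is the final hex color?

#717674

#24e28c is rgb(36, 226, 140).
Per channel, c → c + 0.76(0 − c):
  R: 36 − 27.36 = 8.64 → 9
  G: 226 − 171.76 = 54.24 → 54
  B: 140 − 106.4 = 33.6 → 34
After the shade: rgb(9, 54, 34) = #093622.
An 87% tone moves each channel 87% toward 128:
  R: 9 + 0.87×(128−9) = 9 + 103.53 = 112.53 → 113
  G: 54 + 0.87×(128−54) = 54 + 64.38 = 118.38 → 118
  B: 34 + 81.78 = 115.78 → 116
rgb(113, 118, 116) = #717674.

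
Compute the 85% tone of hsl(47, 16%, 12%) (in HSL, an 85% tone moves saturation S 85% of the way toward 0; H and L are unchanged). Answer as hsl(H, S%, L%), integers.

hsl(47, 2%, 12%)

S moves 85% from 16 toward 0: 16 − 13.6 = 2.4 → 2.
H and L are unchanged.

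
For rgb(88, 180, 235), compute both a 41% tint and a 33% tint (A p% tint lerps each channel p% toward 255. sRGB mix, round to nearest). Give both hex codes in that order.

41% tint:
  R: 88 + 0.41×(255−88) = 88 + 68.47 = 156.47 → 156
  G: 180 + 0.41×(255−180) = 180 + 30.75 = 210.75 → 211
  B: 235 + 0.41×(255−235) = 235 + 8.2 = 243.2 → 243
  → #9cd3f3
33% tint:
  R: 88 + 55.11 = 143.11 → 143
  G: 180 + 24.75 = 204.75 → 205
  B: 235 + 6.6 = 241.6 → 242
  → #8fcdf2

#9cd3f3, #8fcdf2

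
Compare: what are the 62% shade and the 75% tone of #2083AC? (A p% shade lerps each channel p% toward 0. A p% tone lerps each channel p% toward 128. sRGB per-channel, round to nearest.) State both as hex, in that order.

#0C3241, #68818B

#2083AC is rgb(32, 131, 172).
62% shade:
  R: 32 + 0.62×(0−32) = 32 − 19.84 = 12.16 → 12
  G: 131 + 0.62×(0−131) = 131 − 81.22 = 49.78 → 50
  B: 172 − 106.64 = 65.36 → 65
  → #0C3241
75% tone:
  R: 32 + 72 = 104 → 104
  G: 131 − 2.25 = 128.75 → 129
  B: 172 + 0.75×(128−172) = 172 − 33 = 139 → 139
  → #68818B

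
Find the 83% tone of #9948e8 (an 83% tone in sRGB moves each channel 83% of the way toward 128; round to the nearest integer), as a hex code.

#847692

#9948e8 is rgb(153, 72, 232).
Per channel, c → c + 0.83(128 − c):
  R: 153 + 0.83×(128−153) = 153 − 20.75 = 132.25 → 132
  G: 72 + 46.48 = 118.48 → 118
  B: 232 − 86.32 = 145.68 → 146
rgb(132, 118, 146) = #847692.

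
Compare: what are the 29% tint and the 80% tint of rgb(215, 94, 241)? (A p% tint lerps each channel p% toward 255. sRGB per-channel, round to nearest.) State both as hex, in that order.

29% tint:
  R: 215 + 0.29×(255−215) = 215 + 11.6 = 226.6 → 227
  G: 94 + 0.29×(255−94) = 94 + 46.69 = 140.69 → 141
  B: 241 + 0.29×(255−241) = 241 + 4.06 = 245.06 → 245
  → #e38df5
80% tint:
  R: 215 + 32 = 247 → 247
  G: 94 + 128.8 = 222.8 → 223
  B: 241 + 11.2 = 252.2 → 252
  → #f7dffc

#e38df5, #f7dffc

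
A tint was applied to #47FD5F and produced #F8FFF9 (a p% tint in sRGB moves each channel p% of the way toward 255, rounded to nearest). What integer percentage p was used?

96%

#47FD5F is rgb(71, 253, 95); #F8FFF9 is rgb(248, 255, 249).
On the R channel (widest range): 248 ≈ 71 + (p/100)(255 − 71), so p ≈ 100×(248 − 71)/(255 − 71) = 17700/184 = 96.20.
p = 96 reproduces all three channels after rounding.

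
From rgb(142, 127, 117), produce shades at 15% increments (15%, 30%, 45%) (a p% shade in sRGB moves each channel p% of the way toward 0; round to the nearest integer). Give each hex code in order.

#796c63, #635952, #4e4640

15%: (142 − 21.3 = 120.7→121, 127 − 19.05 = 107.95→108, 117 − 17.55 = 99.45→99) → #796c63
30%: (142 − 42.6 = 99.4→99, 127 − 38.1 = 88.9→89, 117 − 35.1 = 81.9→82) → #635952
45%: (142 − 63.9 = 78.1→78, 127 − 57.15 = 69.85→70, 117 − 52.65 = 64.35→64) → #4e4640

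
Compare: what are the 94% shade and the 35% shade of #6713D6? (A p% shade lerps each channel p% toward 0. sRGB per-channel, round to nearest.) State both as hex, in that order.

#6713D6 is rgb(103, 19, 214).
94% shade:
  R: 103 + 0.94×(0−103) = 103 − 96.82 = 6.18 → 6
  G: 19 + 0.94×(0−19) = 19 − 17.86 = 1.14 → 1
  B: 214 − 201.16 = 12.84 → 13
  → #06010D
35% shade:
  R: 103 + 0.35×(0−103) = 103 − 36.05 = 66.95 → 67
  G: 19 − 6.65 = 12.35 → 12
  B: 214 + 0.35×(0−214) = 214 − 74.9 = 139.1 → 139
  → #430C8B

#06010D, #430C8B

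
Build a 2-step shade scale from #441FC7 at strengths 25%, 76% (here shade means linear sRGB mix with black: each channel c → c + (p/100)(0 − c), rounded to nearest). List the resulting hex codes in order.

#331795, #100730

#441FC7 is rgb(68, 31, 199).
25%: (68 − 17 = 51→51, 31 − 7.75 = 23.25→23, 199 − 49.75 = 149.25→149) → #331795
76%: (68 − 51.68 = 16.32→16, 31 − 23.56 = 7.44→7, 199 − 151.24 = 47.76→48) → #100730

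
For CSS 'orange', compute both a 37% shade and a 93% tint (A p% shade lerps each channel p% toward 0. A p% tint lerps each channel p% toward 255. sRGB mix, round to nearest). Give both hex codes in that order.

#A16800, #FFF9ED

CSS orange is rgb(255, 165, 0).
37% shade:
  R: 255 + 0.37×(0−255) = 255 − 94.35 = 160.65 → 161
  G: 165 + 0.37×(0−165) = 165 − 61.05 = 103.95 → 104
  B: 0 + 0 = 0 → 0
  → #A16800
93% tint:
  R: 255 + 0.93×(255−255) = 255 + 0 = 255 → 255
  G: 165 + 83.7 = 248.7 → 249
  B: 0 + 0.93×(255−0) = 0 + 237.15 = 237.15 → 237
  → #FFF9ED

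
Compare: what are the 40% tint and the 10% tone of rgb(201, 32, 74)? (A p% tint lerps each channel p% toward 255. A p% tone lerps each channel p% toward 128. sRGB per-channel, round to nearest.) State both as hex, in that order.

#DF7992, #C22A4F

40% tint:
  R: 201 + 21.6 = 222.6 → 223
  G: 32 + 0.4×(255−32) = 32 + 89.2 = 121.2 → 121
  B: 74 + 0.4×(255−74) = 74 + 72.4 = 146.4 → 146
  → #DF7992
10% tone:
  R: 201 + 0.1×(128−201) = 201 − 7.3 = 193.7 → 194
  G: 32 + 9.6 = 41.6 → 42
  B: 74 + 5.4 = 79.4 → 79
  → #C22A4F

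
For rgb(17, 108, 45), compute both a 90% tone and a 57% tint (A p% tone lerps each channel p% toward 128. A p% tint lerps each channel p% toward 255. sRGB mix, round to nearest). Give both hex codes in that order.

#757e78, #99c0a5

90% tone:
  R: 17 + 99.9 = 116.9 → 117
  G: 108 + 0.9×(128−108) = 108 + 18 = 126 → 126
  B: 45 + 74.7 = 119.7 → 120
  → #757e78
57% tint:
  R: 17 + 0.57×(255−17) = 17 + 135.66 = 152.66 → 153
  G: 108 + 83.79 = 191.79 → 192
  B: 45 + 119.7 = 164.7 → 165
  → #99c0a5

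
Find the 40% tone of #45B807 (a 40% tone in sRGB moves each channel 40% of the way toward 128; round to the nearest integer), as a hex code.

#45B807 is rgb(69, 184, 7).
Per channel, c → c + 0.4(128 − c):
  R: 69 + 0.4×(128−69) = 69 + 23.6 = 92.6 → 93
  G: 184 + 0.4×(128−184) = 184 − 22.4 = 161.6 → 162
  B: 7 + 48.4 = 55.4 → 55
rgb(93, 162, 55) = #5DA237.

#5DA237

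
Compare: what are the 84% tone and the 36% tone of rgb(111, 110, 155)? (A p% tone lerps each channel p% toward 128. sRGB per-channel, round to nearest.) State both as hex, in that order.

84% tone:
  R: 111 + 14.28 = 125.28 → 125
  G: 110 + 0.84×(128−110) = 110 + 15.12 = 125.12 → 125
  B: 155 + 0.84×(128−155) = 155 − 22.68 = 132.32 → 132
  → #7d7d84
36% tone:
  R: 111 + 0.36×(128−111) = 111 + 6.12 = 117.12 → 117
  G: 110 + 0.36×(128−110) = 110 + 6.48 = 116.48 → 116
  B: 155 + 0.36×(128−155) = 155 − 9.72 = 145.28 → 145
  → #757491

#7d7d84, #757491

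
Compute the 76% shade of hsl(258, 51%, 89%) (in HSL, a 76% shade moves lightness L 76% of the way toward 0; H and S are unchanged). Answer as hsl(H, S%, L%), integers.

hsl(258, 51%, 21%)

L moves 76% from 89 toward 0: 89 − 67.64 = 21.36 → 21.
H and S are unchanged.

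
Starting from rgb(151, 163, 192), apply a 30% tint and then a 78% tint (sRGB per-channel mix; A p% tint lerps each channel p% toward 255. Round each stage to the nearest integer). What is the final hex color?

Lerp each channel 30% toward 255:
  R: 151 + 0.3×(255−151) = 151 + 31.2 = 182.2 → 182
  G: 163 + 27.6 = 190.6 → 191
  B: 192 + 18.9 = 210.9 → 211
After the tint: rgb(182, 191, 211) = #B6BFD3.
Per channel, c → c + 0.78(255 − c):
  R: 182 + 0.78×(255−182) = 182 + 56.94 = 238.94 → 239
  G: 191 + 0.78×(255−191) = 191 + 49.92 = 240.92 → 241
  B: 211 + 34.32 = 245.32 → 245
rgb(239, 241, 245) = #EFF1F5.

#EFF1F5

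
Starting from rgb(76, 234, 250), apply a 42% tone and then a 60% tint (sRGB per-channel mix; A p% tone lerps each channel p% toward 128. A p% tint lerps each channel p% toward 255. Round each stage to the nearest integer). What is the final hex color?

#C0E5E9

A 42% tone moves each channel 42% toward 128:
  R: 76 + 21.84 = 97.84 → 98
  G: 234 − 44.52 = 189.48 → 189
  B: 250 − 51.24 = 198.76 → 199
After the tone: rgb(98, 189, 199) = #62BDC7.
A 60% tint moves each channel 60% toward 255:
  R: 98 + 0.6×(255−98) = 98 + 94.2 = 192.2 → 192
  G: 189 + 0.6×(255−189) = 189 + 39.6 = 228.6 → 229
  B: 199 + 0.6×(255−199) = 199 + 33.6 = 232.6 → 233
rgb(192, 229, 233) = #C0E5E9.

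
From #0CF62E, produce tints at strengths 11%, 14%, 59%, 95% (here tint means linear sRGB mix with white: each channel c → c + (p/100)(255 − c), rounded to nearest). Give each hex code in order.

#0CF62E is rgb(12, 246, 46).
11%: (12 + 26.73 = 38.73→39, 246 + 0.99 = 246.99→247, 46 + 22.99 = 68.99→69) → #27F745
14%: (12 + 34.02 = 46.02→46, 246 + 1.26 = 247.26→247, 46 + 29.26 = 75.26→75) → #2EF74B
59%: (12 + 143.37 = 155.37→155, 246 + 5.31 = 251.31→251, 46 + 123.31 = 169.31→169) → #9BFBA9
95%: (12 + 230.85 = 242.85→243, 246 + 8.55 = 254.55→255, 46 + 198.55 = 244.55→245) → #F3FFF5

#27F745, #2EF74B, #9BFBA9, #F3FFF5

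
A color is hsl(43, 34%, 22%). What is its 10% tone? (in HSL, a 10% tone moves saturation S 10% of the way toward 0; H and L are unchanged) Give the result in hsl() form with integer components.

hsl(43, 31%, 22%)

S moves 10% from 34 toward 0: 34 − 3.4 = 30.6 → 31.
H and L are unchanged.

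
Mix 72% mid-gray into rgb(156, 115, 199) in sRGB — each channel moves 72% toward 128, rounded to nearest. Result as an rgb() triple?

Lerp each channel 72% toward 128:
  R: 156 + 0.72×(128−156) = 156 − 20.16 = 135.84 → 136
  G: 115 + 0.72×(128−115) = 115 + 9.36 = 124.36 → 124
  B: 199 + 0.72×(128−199) = 199 − 51.12 = 147.88 → 148

rgb(136, 124, 148)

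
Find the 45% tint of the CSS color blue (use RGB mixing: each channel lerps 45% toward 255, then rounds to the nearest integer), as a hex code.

#7373ff

CSS blue is rgb(0, 0, 255).
Per channel, c → c + 0.45(255 − c):
  R: 0 + 0.45×(255−0) = 0 + 114.75 = 114.75 → 115
  G: 0 + 114.75 = 114.75 → 115
  B: 255 + 0 = 255 → 255
rgb(115, 115, 255) = #7373ff.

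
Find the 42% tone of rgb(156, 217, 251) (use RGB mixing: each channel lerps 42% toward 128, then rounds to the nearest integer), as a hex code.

Lerp each channel 42% toward 128:
  R: 156 − 11.76 = 144.24 → 144
  G: 217 − 37.38 = 179.62 → 180
  B: 251 − 51.66 = 199.34 → 199
rgb(144, 180, 199) = #90B4C7.

#90B4C7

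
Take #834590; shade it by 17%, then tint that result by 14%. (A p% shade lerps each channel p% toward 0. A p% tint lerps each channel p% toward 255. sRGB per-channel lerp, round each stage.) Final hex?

#81558B

#834590 is rgb(131, 69, 144).
Lerp each channel 17% toward 0:
  R: 131 + 0.17×(0−131) = 131 − 22.27 = 108.73 → 109
  G: 69 + 0.17×(0−69) = 69 − 11.73 = 57.27 → 57
  B: 144 − 24.48 = 119.52 → 120
After the shade: rgb(109, 57, 120) = #6D3978.
A 14% tint moves each channel 14% toward 255:
  R: 109 + 0.14×(255−109) = 109 + 20.44 = 129.44 → 129
  G: 57 + 27.72 = 84.72 → 85
  B: 120 + 0.14×(255−120) = 120 + 18.9 = 138.9 → 139
rgb(129, 85, 139) = #81558B.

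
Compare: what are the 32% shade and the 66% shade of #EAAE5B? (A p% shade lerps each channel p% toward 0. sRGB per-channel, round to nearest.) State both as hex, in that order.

#EAAE5B is rgb(234, 174, 91).
32% shade:
  R: 234 + 0.32×(0−234) = 234 − 74.88 = 159.12 → 159
  G: 174 − 55.68 = 118.32 → 118
  B: 91 − 29.12 = 61.88 → 62
  → #9F763E
66% shade:
  R: 234 + 0.66×(0−234) = 234 − 154.44 = 79.56 → 80
  G: 174 − 114.84 = 59.16 → 59
  B: 91 + 0.66×(0−91) = 91 − 60.06 = 30.94 → 31
  → #503B1F

#9F763E, #503B1F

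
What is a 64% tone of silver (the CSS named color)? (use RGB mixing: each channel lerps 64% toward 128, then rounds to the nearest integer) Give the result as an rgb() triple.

CSS silver is rgb(192, 192, 192).
Lerp each channel 64% toward 128:
  R: 192 + 0.64×(128−192) = 192 − 40.96 = 151.04 → 151
  G: 192 − 40.96 = 151.04 → 151
  B: 192 + 0.64×(128−192) = 192 − 40.96 = 151.04 → 151

rgb(151, 151, 151)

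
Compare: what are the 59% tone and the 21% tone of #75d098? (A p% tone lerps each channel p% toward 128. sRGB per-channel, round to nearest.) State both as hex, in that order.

#75d098 is rgb(117, 208, 152).
59% tone:
  R: 117 + 0.59×(128−117) = 117 + 6.49 = 123.49 → 123
  G: 208 − 47.2 = 160.8 → 161
  B: 152 − 14.16 = 137.84 → 138
  → #7ba18a
21% tone:
  R: 117 + 0.21×(128−117) = 117 + 2.31 = 119.31 → 119
  G: 208 − 16.8 = 191.2 → 191
  B: 152 − 5.04 = 146.96 → 147
  → #77bf93

#7ba18a, #77bf93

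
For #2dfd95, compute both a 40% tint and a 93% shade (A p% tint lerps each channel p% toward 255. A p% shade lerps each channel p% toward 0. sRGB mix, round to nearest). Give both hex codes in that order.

#81febf, #03120a

#2dfd95 is rgb(45, 253, 149).
40% tint:
  R: 45 + 0.4×(255−45) = 45 + 84 = 129 → 129
  G: 253 + 0.8 = 253.8 → 254
  B: 149 + 42.4 = 191.4 → 191
  → #81febf
93% shade:
  R: 45 + 0.93×(0−45) = 45 − 41.85 = 3.15 → 3
  G: 253 + 0.93×(0−253) = 253 − 235.29 = 17.71 → 18
  B: 149 − 138.57 = 10.43 → 10
  → #03120a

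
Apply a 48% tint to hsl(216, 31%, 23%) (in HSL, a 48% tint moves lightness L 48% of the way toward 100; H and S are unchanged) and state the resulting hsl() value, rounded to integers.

L moves 48% from 23 toward 100: 23 + 36.96 = 59.96 → 60.
H and S are unchanged.

hsl(216, 31%, 60%)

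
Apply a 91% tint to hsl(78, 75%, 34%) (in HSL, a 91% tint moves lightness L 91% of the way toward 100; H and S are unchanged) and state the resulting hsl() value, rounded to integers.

hsl(78, 75%, 94%)

L moves 91% from 34 toward 100: 34 + 60.06 = 94.06 → 94.
H and S are unchanged.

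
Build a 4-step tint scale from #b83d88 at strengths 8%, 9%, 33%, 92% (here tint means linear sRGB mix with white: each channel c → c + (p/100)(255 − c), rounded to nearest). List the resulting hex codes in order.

#b83d88 is rgb(184, 61, 136).
8%: (184 + 5.68 = 189.68→190, 61 + 15.52 = 76.52→77, 136 + 9.52 = 145.52→146) → #be4d92
9%: (184 + 6.39 = 190.39→190, 61 + 17.46 = 78.46→78, 136 + 10.71 = 146.71→147) → #be4e93
33%: (184 + 23.43 = 207.43→207, 61 + 64.02 = 125.02→125, 136 + 39.27 = 175.27→175) → #cf7daf
92%: (184 + 65.32 = 249.32→249, 61 + 178.48 = 239.48→239, 136 + 109.48 = 245.48→245) → #f9eff5

#be4d92, #be4e93, #cf7daf, #f9eff5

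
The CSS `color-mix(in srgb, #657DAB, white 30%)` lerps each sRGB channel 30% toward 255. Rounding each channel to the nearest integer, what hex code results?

#93A4C4

#657DAB is rgb(101, 125, 171).
A 30% tint moves each channel 30% toward 255:
  R: 101 + 46.2 = 147.2 → 147
  G: 125 + 0.3×(255−125) = 125 + 39 = 164 → 164
  B: 171 + 0.3×(255−171) = 171 + 25.2 = 196.2 → 196
rgb(147, 164, 196) = #93A4C4.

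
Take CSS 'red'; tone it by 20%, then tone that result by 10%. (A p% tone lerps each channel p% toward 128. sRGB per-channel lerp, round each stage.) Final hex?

CSS red is rgb(255, 0, 0).
Lerp each channel 20% toward 128:
  R: 255 + 0.2×(128−255) = 255 − 25.4 = 229.6 → 230
  G: 0 + 0.2×(128−0) = 0 + 25.6 = 25.6 → 26
  B: 0 + 0.2×(128−0) = 0 + 25.6 = 25.6 → 26
After the tone: rgb(230, 26, 26) = #e61a1a.
Per channel, c → c + 0.1(128 − c):
  R: 230 + 0.1×(128−230) = 230 − 10.2 = 219.8 → 220
  G: 26 + 0.1×(128−26) = 26 + 10.2 = 36.2 → 36
  B: 26 + 10.2 = 36.2 → 36
rgb(220, 36, 36) = #dc2424.

#dc2424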